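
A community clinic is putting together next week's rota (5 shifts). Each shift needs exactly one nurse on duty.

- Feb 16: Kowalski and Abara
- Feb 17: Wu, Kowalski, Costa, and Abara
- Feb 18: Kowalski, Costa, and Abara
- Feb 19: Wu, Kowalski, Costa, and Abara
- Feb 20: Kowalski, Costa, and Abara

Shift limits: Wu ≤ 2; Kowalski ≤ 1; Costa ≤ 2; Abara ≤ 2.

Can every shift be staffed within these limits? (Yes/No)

One valid schedule: Feb 16→Kowalski, Feb 17→Wu, Feb 18→Costa, Feb 19→Wu, Feb 20→Costa.
Loads: Wu 2/2, Kowalski 1/1, Costa 2/2, Abara 0/2 — all within limits.

Yes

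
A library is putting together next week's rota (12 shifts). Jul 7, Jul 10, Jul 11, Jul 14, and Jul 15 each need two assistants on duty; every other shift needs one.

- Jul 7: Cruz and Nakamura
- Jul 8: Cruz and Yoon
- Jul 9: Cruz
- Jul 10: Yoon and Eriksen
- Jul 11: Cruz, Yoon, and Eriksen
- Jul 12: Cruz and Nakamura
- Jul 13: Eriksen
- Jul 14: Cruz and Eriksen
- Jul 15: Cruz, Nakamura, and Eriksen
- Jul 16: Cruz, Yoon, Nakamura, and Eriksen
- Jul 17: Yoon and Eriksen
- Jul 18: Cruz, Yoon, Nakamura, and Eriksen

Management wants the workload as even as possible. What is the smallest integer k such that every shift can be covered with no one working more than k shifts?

With 4 assistants and 17 worker-slots to fill, someone must work at least ⌈17/4⌉ = 5 shifts, so k ≥ 5.
k = 5 works: Jul 7→Cruz+Nakamura, Jul 8→Cruz, Jul 9→Cruz, Jul 10→Yoon+Eriksen, Jul 11→Yoon+Eriksen, Jul 12→Cruz, Jul 13→Eriksen, Jul 14→Cruz+Eriksen, Jul 15→Nakamura+Eriksen, Jul 16→Yoon, Jul 17→Yoon, Jul 18→Yoon.
Loads: Cruz 5, Yoon 5, Nakamura 2, Eriksen 5 — all ≤ 5.

5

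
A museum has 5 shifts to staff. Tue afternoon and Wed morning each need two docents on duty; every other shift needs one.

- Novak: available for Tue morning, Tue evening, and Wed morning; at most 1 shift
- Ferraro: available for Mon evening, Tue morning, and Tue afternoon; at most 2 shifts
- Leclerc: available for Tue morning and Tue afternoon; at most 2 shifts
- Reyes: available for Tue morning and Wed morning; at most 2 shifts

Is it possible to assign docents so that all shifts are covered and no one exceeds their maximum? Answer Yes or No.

Total capacity is 7 and 7 slots are needed, so capacity alone doesn't rule it out.
Shifts {Tue evening, Wed morning} need 3 worker-slots in total, but the docents available for any of those shifts (Novak and Reyes) can supply at most 2 among them. So no valid schedule exists.

No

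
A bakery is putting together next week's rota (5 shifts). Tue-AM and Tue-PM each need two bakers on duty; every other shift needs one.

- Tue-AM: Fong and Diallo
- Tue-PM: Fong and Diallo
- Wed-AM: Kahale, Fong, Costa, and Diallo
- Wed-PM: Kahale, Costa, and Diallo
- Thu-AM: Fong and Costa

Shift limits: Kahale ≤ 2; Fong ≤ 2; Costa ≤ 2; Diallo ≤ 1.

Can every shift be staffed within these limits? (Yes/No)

Total capacity is 7 and 7 slots are needed, so capacity alone doesn't rule it out.
Shifts {Tue-AM, Tue-PM} need 4 worker-slots in total, but the bakers available for any of those shifts (Fong and Diallo) can supply at most 3 among them. So no valid schedule exists.

No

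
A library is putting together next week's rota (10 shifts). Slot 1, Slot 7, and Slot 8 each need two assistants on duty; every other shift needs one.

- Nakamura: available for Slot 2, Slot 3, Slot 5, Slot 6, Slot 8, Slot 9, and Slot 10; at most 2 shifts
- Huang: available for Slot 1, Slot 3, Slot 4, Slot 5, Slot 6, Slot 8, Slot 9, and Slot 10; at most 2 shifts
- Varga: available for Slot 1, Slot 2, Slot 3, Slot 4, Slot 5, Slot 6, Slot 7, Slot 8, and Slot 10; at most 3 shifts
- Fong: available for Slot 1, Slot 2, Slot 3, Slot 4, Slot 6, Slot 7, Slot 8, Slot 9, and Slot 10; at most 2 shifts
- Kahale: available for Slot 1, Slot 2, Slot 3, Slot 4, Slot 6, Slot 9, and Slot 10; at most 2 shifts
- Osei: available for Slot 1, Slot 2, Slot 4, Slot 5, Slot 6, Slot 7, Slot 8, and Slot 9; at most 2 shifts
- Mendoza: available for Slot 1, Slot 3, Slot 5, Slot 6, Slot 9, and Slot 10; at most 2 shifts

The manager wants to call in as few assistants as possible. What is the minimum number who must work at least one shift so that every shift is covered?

13 slots to fill and no one can take more than 3, so at least ⌈13/3⌉ = 5 assistants are needed.
Any 5 assistants together have capacity at most 3+2+2+2+2 = 11 < 13 slots, so 5 can never suffice.
Nakamura, Huang, Varga, Fong, Kahale, and Osei alone can cover everything: Slot 1→Kahale+Osei, Slot 2→Nakamura, Slot 3→Huang, Slot 4→Huang, Slot 5→Nakamura, Slot 6→Kahale, Slot 7→Varga+Fong, Slot 8→Varga+Osei, Slot 9→Fong, Slot 10→Varga.

6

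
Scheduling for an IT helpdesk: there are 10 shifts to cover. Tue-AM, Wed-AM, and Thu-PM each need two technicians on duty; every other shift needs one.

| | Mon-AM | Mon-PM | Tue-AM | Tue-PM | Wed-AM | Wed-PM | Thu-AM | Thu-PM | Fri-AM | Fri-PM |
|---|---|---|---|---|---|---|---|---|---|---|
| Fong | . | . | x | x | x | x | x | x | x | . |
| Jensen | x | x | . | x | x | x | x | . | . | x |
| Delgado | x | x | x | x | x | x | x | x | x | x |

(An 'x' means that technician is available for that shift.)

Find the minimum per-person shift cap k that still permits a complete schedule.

5

With 3 technicians and 13 worker-slots to fill, someone must work at least ⌈13/3⌉ = 5 shifts, so k ≥ 5.
k = 5 works: Mon-AM→Jensen, Mon-PM→Jensen, Tue-AM→Fong+Delgado, Tue-PM→Fong, Wed-AM→Fong+Jensen, Wed-PM→Jensen, Thu-AM→Delgado, Thu-PM→Fong+Delgado, Fri-AM→Fong, Fri-PM→Jensen.
Loads: Fong 5, Jensen 5, Delgado 3 — all ≤ 5.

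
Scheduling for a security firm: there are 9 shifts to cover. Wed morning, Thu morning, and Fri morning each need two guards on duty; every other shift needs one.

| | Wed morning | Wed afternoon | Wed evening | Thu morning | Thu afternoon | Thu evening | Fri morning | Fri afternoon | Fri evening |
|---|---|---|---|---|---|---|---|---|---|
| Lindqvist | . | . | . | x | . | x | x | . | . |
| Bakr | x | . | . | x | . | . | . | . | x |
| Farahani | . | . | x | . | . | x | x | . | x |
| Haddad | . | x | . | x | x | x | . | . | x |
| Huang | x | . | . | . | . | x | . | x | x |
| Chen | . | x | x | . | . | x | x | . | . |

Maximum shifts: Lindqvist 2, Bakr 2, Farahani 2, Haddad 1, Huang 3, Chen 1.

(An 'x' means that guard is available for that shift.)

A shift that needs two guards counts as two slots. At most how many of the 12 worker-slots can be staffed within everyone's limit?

Total capacity across all guards is 2+2+2+1+3+1 = 11, and 12 slots are needed, so at most 11 can be filled.
An assignment achieving 11: Wed morning→Bakr+Huang, Wed afternoon→Chen, Wed evening→Farahani, Thu morning→Lindqvist+Bakr, Thu afternoon→Haddad, Fri morning→Lindqvist+Farahani, Fri afternoon→Huang, Fri evening→Huang.
Loads: Lindqvist 2/2, Bakr 2/2, Farahani 2/2, Haddad 1/1, Huang 3/3, Chen 1/1.

11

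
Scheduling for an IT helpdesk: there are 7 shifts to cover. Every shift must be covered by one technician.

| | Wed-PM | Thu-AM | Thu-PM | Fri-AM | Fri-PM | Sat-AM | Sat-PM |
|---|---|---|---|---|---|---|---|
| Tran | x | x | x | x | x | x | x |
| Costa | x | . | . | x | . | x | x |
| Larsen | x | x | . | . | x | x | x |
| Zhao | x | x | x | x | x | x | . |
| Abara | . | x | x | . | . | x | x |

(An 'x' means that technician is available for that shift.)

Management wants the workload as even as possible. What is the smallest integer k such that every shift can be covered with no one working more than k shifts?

With 5 technicians and 7 worker-slots to fill, someone must work at least ⌈7/5⌉ = 2 shifts, so k ≥ 2.
k = 2 works: Wed-PM→Costa, Thu-AM→Larsen, Thu-PM→Tran, Fri-AM→Tran, Fri-PM→Larsen, Sat-AM→Zhao, Sat-PM→Costa.
Loads: Tran 2, Costa 2, Larsen 2, Zhao 1, Abara 0 — all ≤ 2.

2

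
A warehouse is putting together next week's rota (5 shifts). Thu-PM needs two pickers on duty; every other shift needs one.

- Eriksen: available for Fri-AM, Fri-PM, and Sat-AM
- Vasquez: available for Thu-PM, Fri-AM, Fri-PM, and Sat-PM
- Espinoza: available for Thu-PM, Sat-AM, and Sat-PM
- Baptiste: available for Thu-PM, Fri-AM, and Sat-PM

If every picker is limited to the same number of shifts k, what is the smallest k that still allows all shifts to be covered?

With 4 pickers and 6 worker-slots to fill, someone must work at least ⌈6/4⌉ = 2 shifts, so k ≥ 2.
k = 2 works: Thu-PM→Vasquez+Espinoza, Fri-AM→Vasquez, Fri-PM→Eriksen, Sat-AM→Eriksen, Sat-PM→Espinoza.
Loads: Eriksen 2, Vasquez 2, Espinoza 2, Baptiste 0 — all ≤ 2.

2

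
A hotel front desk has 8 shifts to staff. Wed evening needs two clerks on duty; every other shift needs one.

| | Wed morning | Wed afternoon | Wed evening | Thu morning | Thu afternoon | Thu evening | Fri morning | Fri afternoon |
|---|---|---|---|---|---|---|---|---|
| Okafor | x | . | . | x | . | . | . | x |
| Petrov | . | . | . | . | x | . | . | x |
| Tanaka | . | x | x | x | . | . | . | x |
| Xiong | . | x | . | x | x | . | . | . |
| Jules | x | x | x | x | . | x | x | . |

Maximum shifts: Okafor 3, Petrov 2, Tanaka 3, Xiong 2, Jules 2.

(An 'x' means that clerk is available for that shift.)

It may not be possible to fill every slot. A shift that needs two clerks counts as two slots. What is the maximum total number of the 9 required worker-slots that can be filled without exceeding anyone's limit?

Total capacity across all clerks is 3+2+3+2+2 = 12, and 9 slots are needed, so at most 9 can be filled.
Shifts {Wed evening, Thu evening, Fri morning} need 4 slots but only Tanaka and Jules are available for them, supplying at most 3 — so at least 1 slot must go unfilled.
An assignment achieving 8: Wed morning→Okafor, Wed afternoon→Tanaka, Wed evening→Tanaka, Thu morning→Okafor, Thu afternoon→Petrov, Thu evening→Jules, Fri morning→Jules, Fri afternoon→Okafor.
Loads: Okafor 3/3, Petrov 1/2, Tanaka 2/3, Xiong 0/2, Jules 2/2.

8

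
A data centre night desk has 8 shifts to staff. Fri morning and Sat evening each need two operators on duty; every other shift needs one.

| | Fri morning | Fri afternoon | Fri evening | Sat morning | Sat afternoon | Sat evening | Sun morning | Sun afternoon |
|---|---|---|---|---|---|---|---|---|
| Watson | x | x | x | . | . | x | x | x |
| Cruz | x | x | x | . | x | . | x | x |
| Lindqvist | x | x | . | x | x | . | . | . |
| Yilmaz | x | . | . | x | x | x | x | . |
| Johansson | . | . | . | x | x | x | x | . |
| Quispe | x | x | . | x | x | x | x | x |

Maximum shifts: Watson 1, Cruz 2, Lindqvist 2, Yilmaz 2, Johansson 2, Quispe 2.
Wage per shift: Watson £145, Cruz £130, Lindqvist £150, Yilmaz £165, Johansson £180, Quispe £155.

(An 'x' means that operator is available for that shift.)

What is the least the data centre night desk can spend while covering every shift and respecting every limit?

£1525

Picking the cheapest available operator for each shift independently would cost £1375, but that ignores the shift limits.
An optimal schedule: Fri morning→Yilmaz+Quispe, Fri afternoon→Cruz, Fri evening→Watson, Sat morning→Lindqvist, Sat afternoon→Lindqvist, Sat evening→Johansson+Quispe, Sun morning→Yilmaz, Sun afternoon→Cruz.
Total: 165 + 155 + 130 + 145 + 150 + 150 + 180 + 155 + 165 + 130 = £1525.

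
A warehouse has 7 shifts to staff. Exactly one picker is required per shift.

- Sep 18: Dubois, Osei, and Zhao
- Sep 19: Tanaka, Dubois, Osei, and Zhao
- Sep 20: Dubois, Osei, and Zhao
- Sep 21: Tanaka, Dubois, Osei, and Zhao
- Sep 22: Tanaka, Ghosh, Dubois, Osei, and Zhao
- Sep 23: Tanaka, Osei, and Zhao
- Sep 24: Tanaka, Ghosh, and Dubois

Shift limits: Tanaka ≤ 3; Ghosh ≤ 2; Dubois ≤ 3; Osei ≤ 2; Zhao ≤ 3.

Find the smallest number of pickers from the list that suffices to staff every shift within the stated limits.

7 slots to fill and no one can take more than 3, so at least ⌈7/3⌉ = 3 pickers are needed.
Tanaka, Ghosh, and Dubois alone can cover everything: Sep 18→Dubois, Sep 19→Tanaka, Sep 20→Dubois, Sep 21→Tanaka, Sep 22→Ghosh, Sep 23→Tanaka, Sep 24→Ghosh.

3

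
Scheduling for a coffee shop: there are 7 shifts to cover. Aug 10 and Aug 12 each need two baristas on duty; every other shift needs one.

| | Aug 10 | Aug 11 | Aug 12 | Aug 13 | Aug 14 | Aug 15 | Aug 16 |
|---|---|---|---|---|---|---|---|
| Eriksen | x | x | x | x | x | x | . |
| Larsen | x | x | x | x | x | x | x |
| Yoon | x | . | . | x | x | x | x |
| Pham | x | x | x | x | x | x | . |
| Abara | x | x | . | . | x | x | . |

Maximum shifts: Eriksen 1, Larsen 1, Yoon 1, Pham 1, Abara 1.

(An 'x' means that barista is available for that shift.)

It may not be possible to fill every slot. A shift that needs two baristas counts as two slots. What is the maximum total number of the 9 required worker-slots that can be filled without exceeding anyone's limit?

5

Total capacity across all baristas is 1+1+1+1+1 = 5, and 9 slots are needed, so at most 5 can be filled.
An assignment achieving 5: Aug 11→Abara, Aug 12→Eriksen+Pham, Aug 13→Yoon, Aug 16→Larsen.
Loads: Eriksen 1/1, Larsen 1/1, Yoon 1/1, Pham 1/1, Abara 1/1.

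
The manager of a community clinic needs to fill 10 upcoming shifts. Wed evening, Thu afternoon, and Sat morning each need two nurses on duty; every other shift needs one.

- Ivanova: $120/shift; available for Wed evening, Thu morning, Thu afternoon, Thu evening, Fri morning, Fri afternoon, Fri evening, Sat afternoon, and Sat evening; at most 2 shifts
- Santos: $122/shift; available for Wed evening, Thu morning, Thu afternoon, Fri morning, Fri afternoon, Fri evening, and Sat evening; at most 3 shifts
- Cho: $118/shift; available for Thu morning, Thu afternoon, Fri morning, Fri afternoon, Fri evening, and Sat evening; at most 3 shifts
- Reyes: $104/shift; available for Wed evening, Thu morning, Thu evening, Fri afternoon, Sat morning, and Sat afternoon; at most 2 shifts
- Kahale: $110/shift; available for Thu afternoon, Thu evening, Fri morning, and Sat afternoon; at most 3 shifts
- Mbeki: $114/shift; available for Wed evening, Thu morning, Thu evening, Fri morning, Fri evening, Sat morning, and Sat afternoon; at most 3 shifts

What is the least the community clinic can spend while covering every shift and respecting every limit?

$1474

Sat morning can only be covered by Reyes and Mbeki, so that assignment is forced.
Picking the cheapest available nurse for each shift independently would cost $1422, but that ignores the shift limits.
An optimal schedule: Wed evening→Mbeki+Ivanova, Thu morning→Cho, Thu afternoon→Kahale+Ivanova, Thu evening→Reyes, Fri morning→Kahale, Fri afternoon→Cho, Fri evening→Mbeki, Sat morning→Reyes+Mbeki, Sat afternoon→Kahale, Sat evening→Cho.
Total: 114 + 120 + 118 + 110 + 120 + 104 + 110 + 118 + 114 + 104 + 114 + 110 + 118 = $1474.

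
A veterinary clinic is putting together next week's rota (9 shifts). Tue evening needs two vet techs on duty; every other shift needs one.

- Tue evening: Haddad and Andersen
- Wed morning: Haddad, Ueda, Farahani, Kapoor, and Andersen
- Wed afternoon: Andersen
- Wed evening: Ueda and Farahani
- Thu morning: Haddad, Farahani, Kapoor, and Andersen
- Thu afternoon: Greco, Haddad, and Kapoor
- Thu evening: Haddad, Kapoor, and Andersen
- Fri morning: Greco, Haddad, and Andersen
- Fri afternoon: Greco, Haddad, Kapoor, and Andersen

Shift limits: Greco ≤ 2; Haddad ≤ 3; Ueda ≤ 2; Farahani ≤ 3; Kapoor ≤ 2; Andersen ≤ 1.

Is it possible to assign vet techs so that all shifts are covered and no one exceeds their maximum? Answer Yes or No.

Total capacity is 13 and 10 slots are needed, so capacity alone doesn't rule it out.
Shifts {Tue evening, Wed afternoon} need 3 worker-slots in total, but the vet techs available for any of those shifts (Haddad and Andersen) can supply at most 2 among them. So no valid schedule exists.

No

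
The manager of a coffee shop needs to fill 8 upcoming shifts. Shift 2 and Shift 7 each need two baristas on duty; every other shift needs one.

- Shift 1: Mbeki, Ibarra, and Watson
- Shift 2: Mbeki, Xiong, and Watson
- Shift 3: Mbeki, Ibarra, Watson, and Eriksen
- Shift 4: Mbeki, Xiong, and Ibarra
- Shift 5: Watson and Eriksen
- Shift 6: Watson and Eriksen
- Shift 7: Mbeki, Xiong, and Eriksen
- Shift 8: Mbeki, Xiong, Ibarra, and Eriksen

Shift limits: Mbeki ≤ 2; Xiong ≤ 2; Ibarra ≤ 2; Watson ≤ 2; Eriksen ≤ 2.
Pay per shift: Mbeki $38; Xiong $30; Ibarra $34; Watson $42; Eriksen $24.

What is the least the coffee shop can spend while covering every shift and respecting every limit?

$336

Picking the cheapest available barista for each shift independently would cost $282, but that ignores the shift limits.
An optimal schedule: Shift 1→Mbeki, Shift 2→Mbeki+Xiong, Shift 3→Ibarra, Shift 4→Ibarra, Shift 5→Watson, Shift 6→Watson, Shift 7→Xiong+Eriksen, Shift 8→Eriksen.
Total: 38 + 38 + 30 + 34 + 34 + 42 + 42 + 30 + 24 + 24 = $336.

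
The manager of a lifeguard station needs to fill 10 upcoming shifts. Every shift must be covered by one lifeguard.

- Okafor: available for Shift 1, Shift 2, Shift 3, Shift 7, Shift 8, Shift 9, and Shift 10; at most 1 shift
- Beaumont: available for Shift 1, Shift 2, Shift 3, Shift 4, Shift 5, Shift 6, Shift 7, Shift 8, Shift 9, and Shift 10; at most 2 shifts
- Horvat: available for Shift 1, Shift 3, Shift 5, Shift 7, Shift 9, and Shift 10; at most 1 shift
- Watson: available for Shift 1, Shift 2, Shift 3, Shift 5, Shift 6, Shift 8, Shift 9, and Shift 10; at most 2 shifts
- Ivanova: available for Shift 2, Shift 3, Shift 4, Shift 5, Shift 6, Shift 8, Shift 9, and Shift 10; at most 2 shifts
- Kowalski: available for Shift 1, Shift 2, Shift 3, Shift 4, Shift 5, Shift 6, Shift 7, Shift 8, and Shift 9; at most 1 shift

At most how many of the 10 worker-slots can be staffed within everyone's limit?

9

Total capacity across all lifeguards is 1+2+1+2+2+1 = 9, and 10 slots are needed, so at most 9 can be filled.
An assignment achieving 9: Shift 1→Horvat, Shift 2→Watson, Shift 3→Kowalski, Shift 4→Beaumont, Shift 5→Watson, Shift 6→Beaumont, Shift 7→Okafor, Shift 8→Ivanova, Shift 10→Ivanova.
Loads: Okafor 1/1, Beaumont 2/2, Horvat 1/1, Watson 2/2, Ivanova 2/2, Kowalski 1/1.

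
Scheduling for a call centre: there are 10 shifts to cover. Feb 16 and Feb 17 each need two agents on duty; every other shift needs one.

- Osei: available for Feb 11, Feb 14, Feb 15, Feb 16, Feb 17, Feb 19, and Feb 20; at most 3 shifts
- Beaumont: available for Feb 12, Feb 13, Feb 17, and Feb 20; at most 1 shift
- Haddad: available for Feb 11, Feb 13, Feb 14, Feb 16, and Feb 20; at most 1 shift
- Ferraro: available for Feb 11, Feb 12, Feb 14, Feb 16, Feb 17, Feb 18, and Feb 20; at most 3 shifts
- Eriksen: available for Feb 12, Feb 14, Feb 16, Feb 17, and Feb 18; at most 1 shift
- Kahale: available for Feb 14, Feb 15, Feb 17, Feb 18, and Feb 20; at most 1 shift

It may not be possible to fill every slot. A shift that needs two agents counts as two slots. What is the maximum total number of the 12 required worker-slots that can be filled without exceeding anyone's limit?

Total capacity across all agents is 3+1+1+3+1+1 = 10, and 12 slots are needed, so at most 10 can be filled.
An assignment achieving 10: Feb 11→Osei, Feb 12→Ferraro, Feb 13→Beaumont, Feb 14→Eriksen, Feb 15→Osei, Feb 16→Haddad+Ferraro, Feb 17→Kahale, Feb 18→Ferraro, Feb 19→Osei.
Loads: Osei 3/3, Beaumont 1/1, Haddad 1/1, Ferraro 3/3, Eriksen 1/1, Kahale 1/1.

10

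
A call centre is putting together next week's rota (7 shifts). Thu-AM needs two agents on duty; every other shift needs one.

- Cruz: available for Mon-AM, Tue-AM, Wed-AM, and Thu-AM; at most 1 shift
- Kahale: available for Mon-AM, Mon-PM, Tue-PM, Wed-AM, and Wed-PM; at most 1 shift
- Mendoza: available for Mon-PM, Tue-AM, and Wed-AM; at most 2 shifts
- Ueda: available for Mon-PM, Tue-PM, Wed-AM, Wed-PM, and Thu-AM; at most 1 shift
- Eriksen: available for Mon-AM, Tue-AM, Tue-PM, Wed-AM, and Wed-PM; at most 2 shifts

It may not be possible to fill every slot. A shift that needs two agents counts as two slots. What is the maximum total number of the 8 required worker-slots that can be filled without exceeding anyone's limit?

7

Total capacity across all agents is 1+1+2+1+2 = 7, and 8 slots are needed, so at most 7 can be filled.
An assignment achieving 7: Mon-AM→Kahale, Mon-PM→Mendoza, Tue-AM→Mendoza, Tue-PM→Eriksen, Wed-PM→Eriksen, Thu-AM→Cruz+Ueda.
Loads: Cruz 1/1, Kahale 1/1, Mendoza 2/2, Ueda 1/1, Eriksen 2/2.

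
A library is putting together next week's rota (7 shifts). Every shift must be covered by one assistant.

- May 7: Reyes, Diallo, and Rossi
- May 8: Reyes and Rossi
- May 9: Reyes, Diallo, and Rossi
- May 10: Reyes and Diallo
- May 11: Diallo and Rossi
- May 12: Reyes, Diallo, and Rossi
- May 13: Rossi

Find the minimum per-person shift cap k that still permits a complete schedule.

3

With 3 assistants and 7 worker-slots to fill, someone must work at least ⌈7/3⌉ = 3 shifts, so k ≥ 3.
k = 3 works: May 7→Reyes, May 8→Reyes, May 9→Diallo, May 10→Reyes, May 11→Diallo, May 12→Diallo, May 13→Rossi.
Loads: Reyes 3, Diallo 3, Rossi 1 — all ≤ 3.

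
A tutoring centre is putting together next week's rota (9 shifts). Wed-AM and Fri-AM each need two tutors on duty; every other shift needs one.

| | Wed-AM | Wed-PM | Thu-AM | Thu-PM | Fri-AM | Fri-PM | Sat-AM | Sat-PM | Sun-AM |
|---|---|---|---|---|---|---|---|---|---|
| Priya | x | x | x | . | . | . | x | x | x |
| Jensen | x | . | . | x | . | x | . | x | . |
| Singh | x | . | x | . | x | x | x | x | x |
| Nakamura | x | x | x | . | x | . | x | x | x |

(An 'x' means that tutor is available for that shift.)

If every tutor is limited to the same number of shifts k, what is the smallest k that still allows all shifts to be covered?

With 4 tutors and 11 worker-slots to fill, someone must work at least ⌈11/4⌉ = 3 shifts, so k ≥ 3.
k = 3 works: Wed-AM→Singh+Nakamura, Wed-PM→Priya, Thu-AM→Priya, Thu-PM→Jensen, Fri-AM→Singh+Nakamura, Fri-PM→Jensen, Sat-AM→Priya, Sat-PM→Jensen, Sun-AM→Singh.
Loads: Priya 3, Jensen 3, Singh 3, Nakamura 2 — all ≤ 3.

3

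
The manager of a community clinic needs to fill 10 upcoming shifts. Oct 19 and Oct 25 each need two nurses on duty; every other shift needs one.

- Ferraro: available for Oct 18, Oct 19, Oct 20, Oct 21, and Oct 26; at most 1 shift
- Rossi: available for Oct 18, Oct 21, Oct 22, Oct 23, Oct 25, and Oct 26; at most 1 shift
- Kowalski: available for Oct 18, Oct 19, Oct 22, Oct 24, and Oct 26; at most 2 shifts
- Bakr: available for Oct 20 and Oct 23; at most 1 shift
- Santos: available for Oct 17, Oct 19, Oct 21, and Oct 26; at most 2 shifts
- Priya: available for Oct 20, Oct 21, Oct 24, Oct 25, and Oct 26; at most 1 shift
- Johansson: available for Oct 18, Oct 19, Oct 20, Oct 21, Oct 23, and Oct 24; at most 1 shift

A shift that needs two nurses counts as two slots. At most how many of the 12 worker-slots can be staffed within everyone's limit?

Total capacity across all nurses is 1+1+2+1+2+1+1 = 9, and 12 slots are needed, so at most 9 can be filled.
An assignment achieving 9: Oct 17→Santos, Oct 18→Ferraro, Oct 19→Kowalski+Santos, Oct 20→Johansson, Oct 22→Rossi, Oct 23→Bakr, Oct 24→Kowalski, Oct 25→Priya.
Loads: Ferraro 1/1, Rossi 1/1, Kowalski 2/2, Bakr 1/1, Santos 2/2, Priya 1/1, Johansson 1/1.

9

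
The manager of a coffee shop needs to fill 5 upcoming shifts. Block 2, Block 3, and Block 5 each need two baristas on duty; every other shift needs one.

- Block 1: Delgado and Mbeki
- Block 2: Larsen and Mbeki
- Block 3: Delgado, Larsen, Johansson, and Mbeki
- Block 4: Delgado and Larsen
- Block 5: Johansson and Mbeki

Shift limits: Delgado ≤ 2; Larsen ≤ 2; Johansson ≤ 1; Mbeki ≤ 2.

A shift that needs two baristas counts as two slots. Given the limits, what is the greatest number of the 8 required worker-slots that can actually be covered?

Total capacity across all baristas is 2+2+1+2 = 7, and 8 slots are needed, so at most 7 can be filled.
An assignment achieving 7: Block 1→Delgado, Block 2→Larsen+Mbeki, Block 3→Larsen, Block 4→Delgado, Block 5→Johansson+Mbeki.
Loads: Delgado 2/2, Larsen 2/2, Johansson 1/1, Mbeki 2/2.

7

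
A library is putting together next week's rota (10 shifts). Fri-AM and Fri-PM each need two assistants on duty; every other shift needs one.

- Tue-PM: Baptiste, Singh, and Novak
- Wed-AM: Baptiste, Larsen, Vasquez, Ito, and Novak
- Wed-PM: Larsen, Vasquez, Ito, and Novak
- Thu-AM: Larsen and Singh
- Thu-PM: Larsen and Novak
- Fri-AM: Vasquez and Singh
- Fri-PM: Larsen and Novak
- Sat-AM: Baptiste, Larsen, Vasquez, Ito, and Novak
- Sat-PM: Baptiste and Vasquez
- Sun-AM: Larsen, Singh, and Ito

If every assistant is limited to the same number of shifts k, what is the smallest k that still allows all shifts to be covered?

With 6 assistants and 12 worker-slots to fill, someone must work at least ⌈12/6⌉ = 2 shifts, so k ≥ 2.
k = 2 works: Tue-PM→Baptiste, Wed-AM→Ito, Wed-PM→Vasquez, Thu-AM→Larsen, Thu-PM→Novak, Fri-AM→Vasquez+Singh, Fri-PM→Larsen+Novak, Sat-AM→Ito, Sat-PM→Baptiste, Sun-AM→Singh.
Loads: Baptiste 2, Larsen 2, Vasquez 2, Singh 2, Ito 2, Novak 2 — all ≤ 2.

2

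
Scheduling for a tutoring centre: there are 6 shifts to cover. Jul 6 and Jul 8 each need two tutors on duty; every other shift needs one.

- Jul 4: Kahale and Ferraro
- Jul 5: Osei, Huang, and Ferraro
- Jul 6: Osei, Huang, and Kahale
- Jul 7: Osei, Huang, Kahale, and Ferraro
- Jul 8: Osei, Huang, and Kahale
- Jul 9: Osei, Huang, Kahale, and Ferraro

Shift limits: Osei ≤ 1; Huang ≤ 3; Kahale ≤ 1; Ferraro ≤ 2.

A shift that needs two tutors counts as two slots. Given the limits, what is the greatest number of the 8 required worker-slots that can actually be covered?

Total capacity across all tutors is 1+3+1+2 = 7, and 8 slots are needed, so at most 7 can be filled.
An assignment achieving 7: Jul 4→Kahale, Jul 5→Huang, Jul 6→Osei+Huang, Jul 7→Ferraro, Jul 8→Huang, Jul 9→Ferraro.
Loads: Osei 1/1, Huang 3/3, Kahale 1/1, Ferraro 2/2.

7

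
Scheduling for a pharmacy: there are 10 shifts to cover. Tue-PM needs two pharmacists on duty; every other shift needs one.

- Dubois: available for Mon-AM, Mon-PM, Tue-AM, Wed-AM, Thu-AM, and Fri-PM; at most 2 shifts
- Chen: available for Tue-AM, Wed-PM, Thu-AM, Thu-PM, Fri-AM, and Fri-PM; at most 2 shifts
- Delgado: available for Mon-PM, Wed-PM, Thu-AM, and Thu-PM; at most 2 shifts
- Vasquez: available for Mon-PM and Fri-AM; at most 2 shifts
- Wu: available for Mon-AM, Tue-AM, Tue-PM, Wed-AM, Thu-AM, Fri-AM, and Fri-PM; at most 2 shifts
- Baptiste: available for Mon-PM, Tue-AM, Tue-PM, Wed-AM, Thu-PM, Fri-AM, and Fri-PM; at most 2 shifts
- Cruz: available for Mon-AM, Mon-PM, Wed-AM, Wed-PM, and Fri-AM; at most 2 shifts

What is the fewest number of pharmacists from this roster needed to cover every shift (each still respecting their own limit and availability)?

6

11 slots to fill and no one can take more than 2, so at least ⌈11/2⌉ = 6 pharmacists are needed.
Dubois, Chen, Delgado, Vasquez, Wu, and Baptiste alone can cover everything: Mon-AM→Dubois, Mon-PM→Delgado, Tue-AM→Wu, Tue-PM→Wu+Baptiste, Wed-AM→Dubois, Wed-PM→Chen, Thu-AM→Delgado, Thu-PM→Chen, Fri-AM→Vasquez, Fri-PM→Baptiste.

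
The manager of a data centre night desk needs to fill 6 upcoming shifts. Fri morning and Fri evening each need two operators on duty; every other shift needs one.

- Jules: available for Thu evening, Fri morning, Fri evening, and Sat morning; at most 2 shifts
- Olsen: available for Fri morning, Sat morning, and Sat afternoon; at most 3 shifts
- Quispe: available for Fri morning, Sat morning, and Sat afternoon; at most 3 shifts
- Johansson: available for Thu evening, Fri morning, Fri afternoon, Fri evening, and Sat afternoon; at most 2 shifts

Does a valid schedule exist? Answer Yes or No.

Yes

Fri afternoon can only be covered by Johansson, so that assignment is forced.
Fri evening can only be covered by Jules and Johansson, so that assignment is forced.
One valid schedule: Thu evening→Jules, Fri morning→Olsen+Quispe, Fri afternoon→Johansson, Fri evening→Jules+Johansson, Sat morning→Olsen, Sat afternoon→Olsen.
Loads: Jules 2/2, Olsen 3/3, Quispe 1/3, Johansson 2/2 — all within limits.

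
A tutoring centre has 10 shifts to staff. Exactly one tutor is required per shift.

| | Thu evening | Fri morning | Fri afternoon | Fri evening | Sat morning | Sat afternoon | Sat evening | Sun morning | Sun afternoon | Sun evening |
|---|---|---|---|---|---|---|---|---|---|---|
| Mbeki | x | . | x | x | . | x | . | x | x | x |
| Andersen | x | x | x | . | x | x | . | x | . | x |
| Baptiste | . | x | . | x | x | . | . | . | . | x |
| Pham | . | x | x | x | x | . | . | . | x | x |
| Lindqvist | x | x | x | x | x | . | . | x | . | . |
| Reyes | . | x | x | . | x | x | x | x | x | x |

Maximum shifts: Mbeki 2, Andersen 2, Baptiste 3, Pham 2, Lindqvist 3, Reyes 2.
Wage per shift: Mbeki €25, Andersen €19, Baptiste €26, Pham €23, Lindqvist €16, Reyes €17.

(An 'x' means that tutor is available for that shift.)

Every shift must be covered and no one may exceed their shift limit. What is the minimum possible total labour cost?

Sat evening can only be covered by Reyes, so that assignment is forced.
Picking the cheapest available tutor for each shift independently would cost €164, but that ignores the shift limits.
An optimal schedule: Thu evening→Lindqvist, Fri morning→Andersen, Fri afternoon→Andersen, Fri evening→Lindqvist, Sat morning→Pham, Sat afternoon→Reyes, Sat evening→Reyes, Sun morning→Lindqvist, Sun afternoon→Pham, Sun evening→Mbeki.
Total: 16 + 19 + 19 + 16 + 23 + 17 + 17 + 16 + 23 + 25 = €191.

€191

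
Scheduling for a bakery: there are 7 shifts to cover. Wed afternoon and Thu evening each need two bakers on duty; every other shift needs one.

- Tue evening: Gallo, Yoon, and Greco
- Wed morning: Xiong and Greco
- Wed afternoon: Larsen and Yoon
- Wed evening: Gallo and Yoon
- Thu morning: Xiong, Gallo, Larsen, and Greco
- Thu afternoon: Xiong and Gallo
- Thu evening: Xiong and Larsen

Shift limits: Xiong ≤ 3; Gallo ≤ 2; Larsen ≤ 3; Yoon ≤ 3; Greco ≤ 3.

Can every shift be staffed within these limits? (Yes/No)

Wed afternoon can only be covered by Larsen and Yoon, so that assignment is forced.
Thu evening can only be covered by Xiong and Larsen, so that assignment is forced.
One valid schedule: Tue evening→Gallo, Wed morning→Xiong, Wed afternoon→Larsen+Yoon, Wed evening→Gallo, Thu morning→Larsen, Thu afternoon→Xiong, Thu evening→Xiong+Larsen.
Loads: Xiong 3/3, Gallo 2/2, Larsen 3/3, Yoon 1/3, Greco 0/3 — all within limits.

Yes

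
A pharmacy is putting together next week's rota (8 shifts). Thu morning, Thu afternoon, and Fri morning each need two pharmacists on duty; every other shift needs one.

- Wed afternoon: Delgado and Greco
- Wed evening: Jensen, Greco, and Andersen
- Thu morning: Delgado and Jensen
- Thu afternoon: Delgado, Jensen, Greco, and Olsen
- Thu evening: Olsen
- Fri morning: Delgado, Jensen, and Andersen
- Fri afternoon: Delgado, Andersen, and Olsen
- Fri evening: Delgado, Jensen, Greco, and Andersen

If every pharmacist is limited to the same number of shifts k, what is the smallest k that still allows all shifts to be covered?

3

With 5 pharmacists and 11 worker-slots to fill, someone must work at least ⌈11/5⌉ = 3 shifts, so k ≥ 3.
k = 3 works: Wed afternoon→Delgado, Wed evening→Jensen, Thu morning→Delgado+Jensen, Thu afternoon→Greco+Olsen, Thu evening→Olsen, Fri morning→Delgado+Jensen, Fri afternoon→Andersen, Fri evening→Greco.
Loads: Delgado 3, Jensen 3, Greco 2, Andersen 1, Olsen 2 — all ≤ 3.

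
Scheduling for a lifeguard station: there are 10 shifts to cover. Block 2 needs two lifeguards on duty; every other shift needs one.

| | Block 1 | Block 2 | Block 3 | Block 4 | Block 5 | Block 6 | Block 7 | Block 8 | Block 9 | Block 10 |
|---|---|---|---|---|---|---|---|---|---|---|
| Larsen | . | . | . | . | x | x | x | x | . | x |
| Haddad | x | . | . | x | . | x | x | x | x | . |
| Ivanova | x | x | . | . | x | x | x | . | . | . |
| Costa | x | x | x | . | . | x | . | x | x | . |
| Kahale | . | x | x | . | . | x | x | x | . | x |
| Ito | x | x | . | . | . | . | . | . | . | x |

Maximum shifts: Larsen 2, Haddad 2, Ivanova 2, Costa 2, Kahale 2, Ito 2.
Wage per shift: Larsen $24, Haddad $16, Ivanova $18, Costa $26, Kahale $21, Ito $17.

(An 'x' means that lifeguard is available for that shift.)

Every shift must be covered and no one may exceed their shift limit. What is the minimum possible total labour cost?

$218

Block 4 can only be covered by Haddad, so that assignment is forced.
Picking the cheapest available lifeguard for each shift independently would cost $187, but that ignores the shift limits.
An optimal schedule: Block 1→Ito, Block 2→Kahale+Costa, Block 3→Kahale, Block 4→Haddad, Block 5→Ivanova, Block 6→Larsen, Block 7→Ivanova, Block 8→Larsen, Block 9→Haddad, Block 10→Ito.
Total: 17 + 21 + 26 + 21 + 16 + 18 + 24 + 18 + 24 + 16 + 17 = $218.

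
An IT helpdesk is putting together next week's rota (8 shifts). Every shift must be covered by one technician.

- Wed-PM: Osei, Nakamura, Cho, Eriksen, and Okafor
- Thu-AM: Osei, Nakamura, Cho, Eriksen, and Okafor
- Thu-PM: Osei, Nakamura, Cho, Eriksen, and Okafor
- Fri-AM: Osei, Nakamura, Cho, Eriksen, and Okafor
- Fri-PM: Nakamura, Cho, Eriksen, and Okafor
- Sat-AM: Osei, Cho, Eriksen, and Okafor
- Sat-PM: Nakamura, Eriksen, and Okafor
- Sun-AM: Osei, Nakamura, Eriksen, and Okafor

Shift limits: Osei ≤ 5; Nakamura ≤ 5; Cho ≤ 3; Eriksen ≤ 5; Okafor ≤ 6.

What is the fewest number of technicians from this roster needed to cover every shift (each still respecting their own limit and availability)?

2

8 slots to fill and no one can take more than 6, so at least ⌈8/6⌉ = 2 technicians are needed.
Osei and Nakamura alone can cover everything: Wed-PM→Osei, Thu-AM→Osei, Thu-PM→Osei, Fri-AM→Osei, Fri-PM→Nakamura, Sat-AM→Osei, Sat-PM→Nakamura, Sun-AM→Nakamura.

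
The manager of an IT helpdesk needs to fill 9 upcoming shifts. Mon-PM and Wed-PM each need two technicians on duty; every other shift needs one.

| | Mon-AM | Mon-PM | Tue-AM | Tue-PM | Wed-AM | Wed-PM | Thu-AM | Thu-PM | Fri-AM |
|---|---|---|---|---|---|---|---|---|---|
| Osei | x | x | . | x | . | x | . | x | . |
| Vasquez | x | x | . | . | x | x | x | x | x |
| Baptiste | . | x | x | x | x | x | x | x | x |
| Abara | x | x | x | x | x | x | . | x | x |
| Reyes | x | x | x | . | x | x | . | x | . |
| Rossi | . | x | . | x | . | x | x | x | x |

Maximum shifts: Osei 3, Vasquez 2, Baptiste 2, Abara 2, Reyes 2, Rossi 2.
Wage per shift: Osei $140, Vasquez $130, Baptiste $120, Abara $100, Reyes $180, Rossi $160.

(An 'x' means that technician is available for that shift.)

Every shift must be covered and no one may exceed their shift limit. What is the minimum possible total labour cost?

Picking the cheapest available technician for each shift independently would cost $1160, but that ignores the shift limits.
An optimal schedule: Mon-AM→Abara, Mon-PM→Osei+Rossi, Tue-AM→Abara, Tue-PM→Baptiste, Wed-AM→Vasquez, Wed-PM→Osei+Rossi, Thu-AM→Baptiste, Thu-PM→Osei, Fri-AM→Vasquez.
Total: 100 + 140 + 160 + 100 + 120 + 130 + 140 + 160 + 120 + 140 + 130 = $1440.

$1440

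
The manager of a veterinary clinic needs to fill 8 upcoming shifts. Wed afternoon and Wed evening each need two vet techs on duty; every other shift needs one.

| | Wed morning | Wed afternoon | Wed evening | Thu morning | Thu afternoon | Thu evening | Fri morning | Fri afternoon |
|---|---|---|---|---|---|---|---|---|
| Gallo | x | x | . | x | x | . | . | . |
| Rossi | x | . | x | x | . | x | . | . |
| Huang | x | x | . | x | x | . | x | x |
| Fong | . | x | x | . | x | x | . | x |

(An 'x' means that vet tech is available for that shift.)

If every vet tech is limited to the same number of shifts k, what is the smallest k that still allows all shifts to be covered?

With 4 vet techs and 10 worker-slots to fill, someone must work at least ⌈10/4⌉ = 3 shifts, so k ≥ 3.
k = 3 works: Wed morning→Gallo, Wed afternoon→Gallo+Huang, Wed evening→Rossi+Fong, Thu morning→Gallo, Thu afternoon→Fong, Thu evening→Rossi, Fri morning→Huang, Fri afternoon→Huang.
Loads: Gallo 3, Rossi 2, Huang 3, Fong 2 — all ≤ 3.

3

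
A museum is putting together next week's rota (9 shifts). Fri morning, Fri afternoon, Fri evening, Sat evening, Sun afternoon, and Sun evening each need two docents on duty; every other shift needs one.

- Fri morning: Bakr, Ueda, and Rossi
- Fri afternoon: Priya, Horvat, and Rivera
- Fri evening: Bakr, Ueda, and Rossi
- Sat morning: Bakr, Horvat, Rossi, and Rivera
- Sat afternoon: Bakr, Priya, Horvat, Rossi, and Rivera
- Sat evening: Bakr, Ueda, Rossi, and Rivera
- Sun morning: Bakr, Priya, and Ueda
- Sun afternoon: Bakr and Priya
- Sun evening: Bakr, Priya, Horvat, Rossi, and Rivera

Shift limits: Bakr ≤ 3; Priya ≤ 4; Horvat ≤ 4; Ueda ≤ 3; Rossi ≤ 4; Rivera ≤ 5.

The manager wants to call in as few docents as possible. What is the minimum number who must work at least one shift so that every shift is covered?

4

15 slots to fill and no one can take more than 5, so at least ⌈15/5⌉ = 3 docents are needed.
Any 3 docents together have capacity at most 5+4+4 = 13 < 15 slots, so 3 can never suffice.
Bakr, Priya, Ueda, and Rivera alone can cover everything: Fri morning→Bakr+Ueda, Fri afternoon→Priya+Rivera, Fri evening→Bakr+Ueda, Sat morning→Rivera, Sat afternoon→Rivera, Sat evening→Ueda+Rivera, Sun morning→Priya, Sun afternoon→Bakr+Priya, Sun evening→Priya+Rivera.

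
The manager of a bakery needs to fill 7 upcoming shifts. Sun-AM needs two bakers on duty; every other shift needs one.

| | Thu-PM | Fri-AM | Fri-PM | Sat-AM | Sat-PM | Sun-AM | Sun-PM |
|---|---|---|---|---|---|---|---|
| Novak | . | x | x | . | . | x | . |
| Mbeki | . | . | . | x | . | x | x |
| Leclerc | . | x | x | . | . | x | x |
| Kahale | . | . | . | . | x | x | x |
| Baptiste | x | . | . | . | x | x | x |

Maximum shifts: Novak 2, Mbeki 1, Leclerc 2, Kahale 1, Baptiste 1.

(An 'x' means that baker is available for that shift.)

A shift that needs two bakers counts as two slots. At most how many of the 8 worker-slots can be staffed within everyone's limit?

Total capacity across all bakers is 2+1+2+1+1 = 7, and 8 slots are needed, so at most 7 can be filled.
An assignment achieving 7: Thu-PM→Baptiste, Fri-AM→Novak, Fri-PM→Novak, Sat-AM→Mbeki, Sat-PM→Kahale, Sun-AM→Leclerc, Sun-PM→Leclerc.
Loads: Novak 2/2, Mbeki 1/1, Leclerc 2/2, Kahale 1/1, Baptiste 1/1.

7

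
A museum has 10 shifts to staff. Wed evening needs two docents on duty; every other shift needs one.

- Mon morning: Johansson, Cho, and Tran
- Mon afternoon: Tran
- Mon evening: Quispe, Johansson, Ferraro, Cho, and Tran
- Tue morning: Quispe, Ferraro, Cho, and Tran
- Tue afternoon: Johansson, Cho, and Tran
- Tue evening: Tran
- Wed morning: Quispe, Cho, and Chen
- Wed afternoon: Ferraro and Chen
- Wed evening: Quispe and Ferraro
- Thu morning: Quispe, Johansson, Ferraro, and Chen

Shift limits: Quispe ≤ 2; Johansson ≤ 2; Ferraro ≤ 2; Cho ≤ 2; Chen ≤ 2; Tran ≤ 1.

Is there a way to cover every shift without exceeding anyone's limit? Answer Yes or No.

No

Total capacity is 11 and 11 slots are needed, so capacity alone doesn't rule it out.
Shifts {Mon afternoon, Tue evening} need 2 worker-slots in total, but the docents available for any of those shifts (Tran) can supply at most 1 among them. So no valid schedule exists.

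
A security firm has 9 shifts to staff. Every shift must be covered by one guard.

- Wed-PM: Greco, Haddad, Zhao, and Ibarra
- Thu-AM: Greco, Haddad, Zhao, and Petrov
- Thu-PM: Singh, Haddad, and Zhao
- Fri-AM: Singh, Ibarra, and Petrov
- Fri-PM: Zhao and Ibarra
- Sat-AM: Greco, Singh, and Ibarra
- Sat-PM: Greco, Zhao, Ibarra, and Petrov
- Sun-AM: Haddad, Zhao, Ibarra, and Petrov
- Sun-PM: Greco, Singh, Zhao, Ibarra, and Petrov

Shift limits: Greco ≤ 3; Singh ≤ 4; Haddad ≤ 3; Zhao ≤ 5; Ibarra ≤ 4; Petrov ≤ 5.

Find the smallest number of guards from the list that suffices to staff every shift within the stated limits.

2

9 slots to fill and no one can take more than 5, so at least ⌈9/5⌉ = 2 guards are needed.
Singh and Zhao alone can cover everything: Wed-PM→Zhao, Thu-AM→Zhao, Thu-PM→Singh, Fri-AM→Singh, Fri-PM→Zhao, Sat-AM→Singh, Sat-PM→Zhao, Sun-AM→Zhao, Sun-PM→Singh.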